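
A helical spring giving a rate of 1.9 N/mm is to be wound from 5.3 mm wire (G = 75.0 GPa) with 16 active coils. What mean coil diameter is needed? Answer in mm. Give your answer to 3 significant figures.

62.4 mm

D = (Gd⁴/(8N_a·k))^(1/3) = (75.0×10³·5.3⁴/(8·16·1.9))^(1/3)
  = (243333)^(1/3) = 62.4310 mm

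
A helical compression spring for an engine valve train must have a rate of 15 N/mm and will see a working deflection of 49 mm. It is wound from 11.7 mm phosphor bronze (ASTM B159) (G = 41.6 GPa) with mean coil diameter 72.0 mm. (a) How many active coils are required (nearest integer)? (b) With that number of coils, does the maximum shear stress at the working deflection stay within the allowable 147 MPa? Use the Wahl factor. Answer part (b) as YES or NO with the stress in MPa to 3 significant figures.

(a) 17 coils; (b) YES, τ_max = 107 MPa

N_a = Gd⁴/(8D³k) = (41.6×10³)(11.7⁴)/(8·72.0³·15) = 17.4 → N_a = 17
Actual rate k = Gd⁴/(8D³·17) = 15.357 N/mm
Working load F = kδ = 15.357·49 = 752.48 N
C = 72.0/11.7 = 6.1538; K_W = (4C−1)/(4C−4)+0.615/C = 1.2455
τ_max = K_W·8FD/(πd³) = 1.2455·86.141 = 107.29 MPa
τ_max ≤ 147 MPa → acceptable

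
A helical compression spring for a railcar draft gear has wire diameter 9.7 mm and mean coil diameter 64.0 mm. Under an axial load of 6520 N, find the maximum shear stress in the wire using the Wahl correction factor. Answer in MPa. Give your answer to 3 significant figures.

1430 MPa

Spring index C = D/d = 64.0/9.7 = 6.5979
K_W = (4C−1)/(4C−4) + 0.615/C = 25.392/22.392 + 0.0932 = 1.2272
τ₀ = 8FD/(πd³) = 8·6520·64.0/(π·9.7³) = 3.33824e+06/2867.2 = 1164.3 MPa
τ_max = K·τ₀ = 1.2272 × 1164.3 = 1428.8 MPa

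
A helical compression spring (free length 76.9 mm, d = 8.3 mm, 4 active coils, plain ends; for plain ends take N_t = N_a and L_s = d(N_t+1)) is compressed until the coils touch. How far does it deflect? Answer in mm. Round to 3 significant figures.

35.4 mm

N_t = 4; L_s = 8.3·5 = 41.5 mm
δ_solid = L₀ − L_s = 76.9 − 41.5 = 35.4 mm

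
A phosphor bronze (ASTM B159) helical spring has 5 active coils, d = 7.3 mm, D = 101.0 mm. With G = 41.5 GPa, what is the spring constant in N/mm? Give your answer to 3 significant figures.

2.86 N/mm

k = Gd⁴/(8D³N_a) = (41.5×10³ × 7.3⁴) / (8 × 101.0³ × 5)
  = 1.17853e+08 / 4.1212e+07 = 2.8597 N/mm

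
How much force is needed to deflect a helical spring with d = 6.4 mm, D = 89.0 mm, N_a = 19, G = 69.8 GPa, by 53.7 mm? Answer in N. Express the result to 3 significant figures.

58.7 N

k = Gd⁴/(8D³N_a) = (69.8×10³)(6.4⁴)/(8·89.0³·19) = 1.0929 N/mm
F = k·δ = 1.0929 × 53.7 = 58.686 N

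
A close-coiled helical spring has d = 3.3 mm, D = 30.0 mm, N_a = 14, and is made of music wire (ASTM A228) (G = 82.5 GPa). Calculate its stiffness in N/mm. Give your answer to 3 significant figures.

k = Gd⁴/(8D³N_a) = (82.5×10³ × 3.3⁴) / (8 × 30.0³ × 14)
  = 9.78385e+06 / 3.024e+06 = 3.2354 N/mm

3.24 N/mm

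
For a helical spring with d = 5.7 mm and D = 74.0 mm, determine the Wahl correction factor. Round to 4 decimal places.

1.1100

C = D/d = 74.0/5.7 = 12.9825
K_W = (4C−1)/(4C−4) + 0.615/C = 50.930/47.930 + 0.0474 = 1.1100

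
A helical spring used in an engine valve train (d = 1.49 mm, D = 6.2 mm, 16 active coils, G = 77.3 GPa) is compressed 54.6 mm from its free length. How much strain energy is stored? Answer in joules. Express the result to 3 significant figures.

18.6 J

k = Gd⁴/(8D³N_a) = (77.3×10³)(1.49⁴)/(8·6.2³·16) = 12.489 N/mm
U = ½kδ² = 0.5 × 12.489 × 54.6² = 18616 N·mm = 18.616 J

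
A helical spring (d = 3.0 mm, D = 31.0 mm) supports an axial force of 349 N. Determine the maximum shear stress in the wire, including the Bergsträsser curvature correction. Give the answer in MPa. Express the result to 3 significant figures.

1150 MPa

Spring index C = D/d = 31.0/3.0 = 10.3333
K_B = (4C+2)/(4C−3) = 43.333/38.333 = 1.1304
τ₀ = 8FD/(πd³) = 8·349·31.0/(π·3.0³) = 86552/84.823 = 1020.4 MPa
τ_max = K·τ₀ = 1.1304 × 1020.4 = 1153.5 MPa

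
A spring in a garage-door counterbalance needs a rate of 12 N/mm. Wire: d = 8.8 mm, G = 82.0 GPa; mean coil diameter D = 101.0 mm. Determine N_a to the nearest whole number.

5

N_a = Gd⁴/(8D³k) = (82.0×10³ × 8.8⁴)/(8 × 101.0³ × 12)
    = 4.9175e+08 / 9.89089e+07 = 4.972 → 5 coils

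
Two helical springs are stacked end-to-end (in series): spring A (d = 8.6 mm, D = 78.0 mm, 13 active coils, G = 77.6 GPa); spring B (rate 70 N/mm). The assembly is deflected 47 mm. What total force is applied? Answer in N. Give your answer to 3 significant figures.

k_A = Gd⁴/(8D³N_a) = (77.6×10³)(8.6⁴)/(8·78.0³·13) = 8.6008 N/mm
Series: 1/k_eq = 1/8.6008 + 1/70 = 0.13055; k_eq = 7.6597 N/mm
F = k_eq·δ = 7.6597·47 = 360 N

360 N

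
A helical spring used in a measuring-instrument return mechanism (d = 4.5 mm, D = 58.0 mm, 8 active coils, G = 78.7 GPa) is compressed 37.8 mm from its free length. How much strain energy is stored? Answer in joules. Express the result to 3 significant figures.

1.85 J

k = Gd⁴/(8D³N_a) = (78.7×10³)(4.5⁴)/(8·58.0³·8) = 2.5844 N/mm
U = ½kδ² = 0.5 × 2.5844 × 37.8² = 1846.4 N·mm = 1.8464 J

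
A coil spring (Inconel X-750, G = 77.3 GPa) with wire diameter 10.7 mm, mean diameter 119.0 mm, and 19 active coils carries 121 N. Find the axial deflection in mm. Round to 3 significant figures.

30.6 mm

k = Gd⁴/(8D³N_a) = (77.3×10³)(10.7⁴)/(8·119.0³·19) = 3.9558 N/mm
δ = F/k = 121 / 3.9558 = 30.588 mm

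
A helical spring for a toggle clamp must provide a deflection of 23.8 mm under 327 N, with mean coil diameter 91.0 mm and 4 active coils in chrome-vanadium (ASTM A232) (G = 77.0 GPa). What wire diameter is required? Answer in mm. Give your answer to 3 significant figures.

Required rate k = F/δ = 327/23.8 = 13.739 N/mm
d = (8D³N_a·k / G)^(1/4) = (8·91.0³·4·13.739 / (77.0×10³))^0.25
  = (4302.8)^0.25 = 8.0991 mm

8.10 mm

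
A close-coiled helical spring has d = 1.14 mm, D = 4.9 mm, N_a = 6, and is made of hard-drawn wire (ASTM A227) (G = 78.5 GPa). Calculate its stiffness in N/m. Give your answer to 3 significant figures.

23500 N/m

k = Gd⁴/(8D³N_a) = (78.5×10³ × 1.14⁴) / (8 × 4.9³ × 6)
  = 132583 / 5647.15 = 23.478 N/mm = 23478 N/m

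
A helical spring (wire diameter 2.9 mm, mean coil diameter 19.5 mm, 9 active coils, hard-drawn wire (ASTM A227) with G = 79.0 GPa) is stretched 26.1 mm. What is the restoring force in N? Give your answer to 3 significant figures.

273 N

k = Gd⁴/(8D³N_a) = (79.0×10³)(2.9⁴)/(8·19.5³·9) = 10.466 N/mm
F = k·δ = 10.466 × 26.1 = 273.16 N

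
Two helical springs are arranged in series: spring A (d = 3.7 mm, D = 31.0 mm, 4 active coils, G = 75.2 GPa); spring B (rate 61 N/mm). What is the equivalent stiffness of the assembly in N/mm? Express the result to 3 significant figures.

11.9 N/mm

k_A = Gd⁴/(8D³N_a) = (75.2×10³)(3.7⁴)/(8·31.0³·4) = 14.784 N/mm
Series: 1/k_eq = 1/14.784 + 1/61 = 0.084034; k_eq = 11.9 N/mm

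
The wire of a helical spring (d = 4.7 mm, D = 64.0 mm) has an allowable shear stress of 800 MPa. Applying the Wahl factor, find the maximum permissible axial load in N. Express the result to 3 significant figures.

C = D/d = 64.0/4.7 = 13.6170
K_W = (4C−1)/(4C−4) + 0.615/C = 53.468/50.468 + 0.0452 = 1.1046
τ_max = K·8FD/(πd³) → F_max = τ_allow·πd³/(8DK)
F_max = 800·π·4.7³/(8·64.0·1.1046) = 2.6094e+05/565.56 = 461.38 N

461 N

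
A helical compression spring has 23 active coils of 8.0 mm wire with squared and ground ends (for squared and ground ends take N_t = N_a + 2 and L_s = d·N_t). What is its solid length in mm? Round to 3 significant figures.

200 mm

squared and ground ends: N_t = N_a + 2 = 23 + 2 = 25
L_s = d·N_t = 8.0 × 25 = 200 mm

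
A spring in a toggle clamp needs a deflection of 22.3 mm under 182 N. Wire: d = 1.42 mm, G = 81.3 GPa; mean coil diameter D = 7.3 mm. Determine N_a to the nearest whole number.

Required rate k = F/δ = 182/22.3 = 8.1614 N/mm
N_a = Gd⁴/(8D³k) = (81.3×10³ × 1.42⁴)/(8 × 7.3³ × 8.1614)
    = 330555 / 25399.5 = 13.01 → 13 coils

13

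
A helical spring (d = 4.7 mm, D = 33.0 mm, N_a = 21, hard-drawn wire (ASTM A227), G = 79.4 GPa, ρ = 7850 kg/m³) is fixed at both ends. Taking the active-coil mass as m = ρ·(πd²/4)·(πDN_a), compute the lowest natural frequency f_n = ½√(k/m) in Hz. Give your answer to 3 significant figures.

73.6 Hz

k = Gd⁴/(8D³N_a) = (79.4×10³)(4.7⁴)/(8·33.0³·21) = 6.4174 N/mm = 6417.4 N/m
Wire length L = πDN_a = π·33.0·21 = 2177.1 mm
m = ρ·(πd²/4)·L = 7850 × 17.349×10⁻⁶ m² × 2.1771 m = 0.29651 kg
f_n = ½√(k/m) = 0.5·√(6417.4/0.29651) = 0.5·√(21643) = 73.558 Hz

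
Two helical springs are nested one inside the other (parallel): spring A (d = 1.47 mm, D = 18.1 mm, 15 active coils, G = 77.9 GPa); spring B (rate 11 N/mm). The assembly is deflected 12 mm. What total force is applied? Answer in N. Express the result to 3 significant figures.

k_A = Gd⁴/(8D³N_a) = (77.9×10³)(1.47⁴)/(8·18.1³·15) = 0.5112 N/mm
Parallel: k_eq = 0.5112 + 11 = 11.511 N/mm
F = k_eq·δ = 11.511·12 = 138.13 N

138 N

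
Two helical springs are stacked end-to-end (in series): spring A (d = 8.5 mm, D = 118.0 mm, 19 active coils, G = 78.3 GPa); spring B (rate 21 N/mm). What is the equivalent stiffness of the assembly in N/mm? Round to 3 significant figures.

k_A = Gd⁴/(8D³N_a) = (78.3×10³)(8.5⁴)/(8·118.0³·19) = 1.6366 N/mm
Series: 1/k_eq = 1/1.6366 + 1/21 = 0.65863; k_eq = 1.5183 N/mm

1.52 N/mm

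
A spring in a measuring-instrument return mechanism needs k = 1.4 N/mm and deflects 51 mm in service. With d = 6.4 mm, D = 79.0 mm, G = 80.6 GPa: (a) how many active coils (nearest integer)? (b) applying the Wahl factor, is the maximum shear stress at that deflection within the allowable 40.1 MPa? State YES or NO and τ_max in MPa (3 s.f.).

N_a = Gd⁴/(8D³k) = (80.6×10³)(6.4⁴)/(8·79.0³·1.4) = 24.49 → N_a = 24
Actual rate k = Gd⁴/(8D³·24) = 1.4285 N/mm
Working load F = kδ = 1.4285·51 = 72.852 N
C = 79.0/6.4 = 12.3438; K_W = (4C−1)/(4C−4)+0.615/C = 1.1159
τ_max = K_W·8FD/(πd³) = 1.1159·55.907 = 62.389 MPa
τ_max > 40.1 MPa → exceeds allowable

(a) 24 coils; (b) NO, τ_max = 62.4 MPa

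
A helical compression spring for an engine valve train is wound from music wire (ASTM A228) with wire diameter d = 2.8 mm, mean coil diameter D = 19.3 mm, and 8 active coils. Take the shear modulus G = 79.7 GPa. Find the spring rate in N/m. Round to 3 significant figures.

10600 N/m

k = Gd⁴/(8D³N_a) = (79.7×10³ × 2.8⁴) / (8 × 19.3³ × 8)
  = 4.89881e+06 / 460100 = 10.647 N/mm = 10647 N/m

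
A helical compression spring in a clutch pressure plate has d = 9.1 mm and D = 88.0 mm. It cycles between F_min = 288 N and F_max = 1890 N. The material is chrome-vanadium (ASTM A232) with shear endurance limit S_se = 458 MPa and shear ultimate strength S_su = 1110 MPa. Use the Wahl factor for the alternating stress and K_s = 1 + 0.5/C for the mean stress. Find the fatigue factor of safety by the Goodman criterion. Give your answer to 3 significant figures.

C = D/d = 88.0/9.1 = 9.6703; K_W = (4C−1)/(4C−4)+0.615/C = 1.1501; K_s = 1+0.5/C = 1.0517
F_a = (F_max−F_min)/2 = 801 N; F_m = (F_max+F_min)/2 = 1089 N
τ_a = K_W·8F_aD/(πd³) = 1.1501 × 238.19 = 273.95 MPa
τ_m = K_s·8F_mD/(πd³) = 1.0517 × 323.84 = 340.58 MPa
Goodman: 1/n_f = τ_a/S_se + τ_m/S_su = 273.95/458 + 340.58/1110 = 0.59814 + 0.30683 = 0.90497
n_f = 1/0.90497 = 1.105

1.11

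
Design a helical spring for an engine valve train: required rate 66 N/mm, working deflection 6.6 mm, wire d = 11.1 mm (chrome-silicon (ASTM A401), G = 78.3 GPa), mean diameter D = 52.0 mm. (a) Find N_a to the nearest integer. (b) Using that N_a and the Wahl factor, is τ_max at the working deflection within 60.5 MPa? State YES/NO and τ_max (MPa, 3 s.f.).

(a) 16 coils; (b) YES, τ_max = 56.3 MPa

N_a = Gd⁴/(8D³k) = (78.3×10³)(11.1⁴)/(8·52.0³·66) = 16.01 → N_a = 16
Actual rate k = Gd⁴/(8D³·16) = 66.044 N/mm
Working load F = kδ = 66.044·6.6 = 435.89 N
C = 52.0/11.1 = 4.6847; K_W = (4C−1)/(4C−4)+0.615/C = 1.3348
τ_max = K_W·8FD/(πd³) = 1.3348·42.204 = 56.335 MPa
τ_max ≤ 60.5 MPa → acceptable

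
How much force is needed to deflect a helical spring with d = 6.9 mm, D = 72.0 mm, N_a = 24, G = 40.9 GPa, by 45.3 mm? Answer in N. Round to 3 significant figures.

58.6 N

k = Gd⁴/(8D³N_a) = (40.9×10³)(6.9⁴)/(8·72.0³·24) = 1.2937 N/mm
F = k·δ = 1.2937 × 45.3 = 58.603 N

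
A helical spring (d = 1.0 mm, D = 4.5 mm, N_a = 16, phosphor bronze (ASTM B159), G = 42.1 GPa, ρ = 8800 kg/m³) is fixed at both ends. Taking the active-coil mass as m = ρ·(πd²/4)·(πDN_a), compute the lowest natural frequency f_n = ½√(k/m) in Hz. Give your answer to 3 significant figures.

760 Hz

k = Gd⁴/(8D³N_a) = (42.1×10³)(1.0⁴)/(8·4.5³·16) = 3.6094 N/mm = 3609.4 N/m
Wire length L = πDN_a = π·4.5·16 = 226.19 mm
m = ρ·(πd²/4)·L = 8800 × 0.7854×10⁻⁶ m² × 0.22619 m = 0.0015633 kg
f_n = ½√(k/m) = 0.5·√(3609.4/0.0015633) = 0.5·√(2.3088e+06) = 759.73 Hz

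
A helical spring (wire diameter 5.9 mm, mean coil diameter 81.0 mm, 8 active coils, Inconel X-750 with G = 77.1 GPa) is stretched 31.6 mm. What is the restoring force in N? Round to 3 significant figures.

k = Gd⁴/(8D³N_a) = (77.1×10³)(5.9⁴)/(8·81.0³·8) = 2.7468 N/mm
F = k·δ = 2.7468 × 31.6 = 86.799 N

86.8 N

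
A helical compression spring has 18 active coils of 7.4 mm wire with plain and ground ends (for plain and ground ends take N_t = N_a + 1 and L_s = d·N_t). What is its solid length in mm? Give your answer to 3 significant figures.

141 mm

plain and ground ends: N_t = N_a + 1 = 18 + 1 = 19
L_s = d·N_t = 7.4 × 19 = 140.6 mm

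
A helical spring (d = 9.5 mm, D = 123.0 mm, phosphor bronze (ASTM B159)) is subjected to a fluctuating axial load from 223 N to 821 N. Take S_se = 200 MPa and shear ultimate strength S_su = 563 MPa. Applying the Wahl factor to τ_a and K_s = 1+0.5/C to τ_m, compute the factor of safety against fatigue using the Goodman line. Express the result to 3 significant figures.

C = D/d = 123.0/9.5 = 12.9474; K_W = (4C−1)/(4C−4)+0.615/C = 1.1103; K_s = 1+0.5/C = 1.0386
F_a = (F_max−F_min)/2 = 299 N; F_m = (F_max+F_min)/2 = 522 N
τ_a = K_W·8F_aD/(πd³) = 1.1103 × 109.23 = 121.28 MPa
τ_m = K_s·8F_mD/(πd³) = 1.0386 × 190.7 = 198.06 MPa
Goodman: 1/n_f = τ_a/S_se + τ_m/S_su = 121.28/200 + 198.06/563 = 0.60638 + 0.35180 = 0.95818
n_f = 1/0.95818 = 1.044

1.04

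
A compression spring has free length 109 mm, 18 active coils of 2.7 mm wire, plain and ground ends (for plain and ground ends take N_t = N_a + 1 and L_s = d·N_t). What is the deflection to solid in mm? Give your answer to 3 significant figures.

57.7 mm

N_t = 19; L_s = 2.7·19 = 51.3 mm
δ_solid = L₀ − L_s = 109 − 51.3 = 57.7 mm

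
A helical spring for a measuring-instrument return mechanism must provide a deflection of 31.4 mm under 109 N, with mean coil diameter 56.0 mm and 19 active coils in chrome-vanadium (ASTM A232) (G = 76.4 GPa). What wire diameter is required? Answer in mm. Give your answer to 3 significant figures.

Required rate k = F/δ = 109/31.4 = 3.4713 N/mm
d = (8D³N_a·k / G)^(1/4) = (8·56.0³·19·3.4713 / (76.4×10³))^0.25
  = (1212.9)^0.25 = 5.9014 mm

5.90 mm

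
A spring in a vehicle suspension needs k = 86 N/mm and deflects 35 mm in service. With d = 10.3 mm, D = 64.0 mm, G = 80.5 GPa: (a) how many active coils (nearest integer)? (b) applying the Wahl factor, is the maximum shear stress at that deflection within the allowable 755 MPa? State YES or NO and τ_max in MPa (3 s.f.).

(a) 5 coils; (b) YES, τ_max = 561 MPa

N_a = Gd⁴/(8D³k) = (80.5×10³)(10.3⁴)/(8·64.0³·86) = 5.024 → N_a = 5
Actual rate k = Gd⁴/(8D³·5) = 86.406 N/mm
Working load F = kδ = 86.406·35 = 3024.2 N
C = 64.0/10.3 = 6.2136; K_W = (4C−1)/(4C−4)+0.615/C = 1.2428
τ_max = K_W·8FD/(πd³) = 1.2428·451.05 = 560.57 MPa
τ_max ≤ 755 MPa → acceptable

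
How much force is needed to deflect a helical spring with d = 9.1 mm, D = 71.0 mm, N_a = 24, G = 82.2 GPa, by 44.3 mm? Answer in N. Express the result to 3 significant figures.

363 N

k = Gd⁴/(8D³N_a) = (82.2×10³)(9.1⁴)/(8·71.0³·24) = 8.2028 N/mm
F = k·δ = 8.2028 × 44.3 = 363.38 N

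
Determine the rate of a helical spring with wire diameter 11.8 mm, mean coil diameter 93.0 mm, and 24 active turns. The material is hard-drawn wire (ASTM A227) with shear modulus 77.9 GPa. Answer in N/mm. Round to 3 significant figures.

9.78 N/mm

k = Gd⁴/(8D³N_a) = (77.9×10³ × 11.8⁴) / (8 × 93.0³ × 24)
  = 1.51031e+09 / 1.54437e+08 = 9.7795 N/mm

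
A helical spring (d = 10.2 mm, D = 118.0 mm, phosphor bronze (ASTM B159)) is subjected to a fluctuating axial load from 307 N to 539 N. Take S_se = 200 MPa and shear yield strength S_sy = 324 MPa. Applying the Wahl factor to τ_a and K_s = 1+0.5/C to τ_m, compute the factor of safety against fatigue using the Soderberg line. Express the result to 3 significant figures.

C = D/d = 118.0/10.2 = 11.5686; K_W = (4C−1)/(4C−4)+0.615/C = 1.1241; K_s = 1+0.5/C = 1.0432
F_a = (F_max−F_min)/2 = 116 N; F_m = (F_max+F_min)/2 = 423 N
τ_a = K_W·8F_aD/(πd³) = 1.1241 × 32.846 = 36.923 MPa
τ_m = K_s·8F_mD/(πd³) = 1.0432 × 119.77 = 124.95 MPa
Soderberg: 1/n_f = τ_a/S_se + τ_m/S_sy = 36.923/200 + 124.95/324 = 0.18461 + 0.38565 = 0.57026
n_f = 1/0.57026 = 1.754

1.75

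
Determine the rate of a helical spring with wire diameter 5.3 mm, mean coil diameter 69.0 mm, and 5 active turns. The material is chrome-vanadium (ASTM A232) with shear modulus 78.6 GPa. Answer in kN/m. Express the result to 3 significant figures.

4.72 kN/m

k = Gd⁴/(8D³N_a) = (78.6×10³ × 5.3⁴) / (8 × 69.0³ × 5)
  = 6.20192e+07 / 1.31404e+07 = 4.7197 N/mm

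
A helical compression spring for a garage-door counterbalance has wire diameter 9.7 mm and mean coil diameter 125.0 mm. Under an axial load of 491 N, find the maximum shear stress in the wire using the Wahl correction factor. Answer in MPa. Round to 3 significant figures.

Spring index C = D/d = 125.0/9.7 = 12.8866
K_W = (4C−1)/(4C−4) + 0.615/C = 50.546/47.546 + 0.0477 = 1.1108
τ₀ = 8FD/(πd³) = 8·491·125.0/(π·9.7³) = 491000/2867.2 = 171.24 MPa
τ_max = K·τ₀ = 1.1108 × 171.24 = 190.22 MPa

190 MPa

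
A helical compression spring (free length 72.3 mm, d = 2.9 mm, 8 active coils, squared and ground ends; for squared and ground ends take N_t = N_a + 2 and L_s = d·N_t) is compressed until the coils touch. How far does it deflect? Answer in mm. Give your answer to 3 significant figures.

43.3 mm

N_t = 10; L_s = 2.9·10 = 29 mm
δ_solid = L₀ − L_s = 72.3 − 29 = 43.3 mm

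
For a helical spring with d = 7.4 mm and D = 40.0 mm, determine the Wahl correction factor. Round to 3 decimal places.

1.284

C = D/d = 40.0/7.4 = 5.4054
K_W = (4C−1)/(4C−4) + 0.615/C = 20.622/17.622 + 0.1138 = 1.2840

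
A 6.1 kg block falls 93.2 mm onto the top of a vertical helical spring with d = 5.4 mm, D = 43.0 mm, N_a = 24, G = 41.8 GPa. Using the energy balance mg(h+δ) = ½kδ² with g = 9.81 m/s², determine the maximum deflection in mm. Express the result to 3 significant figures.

99.5 mm

k = Gd⁴/(8D³N_a) = (41.8×10³)(5.4⁴)/(8·43.0³·24) = 2.3283 N/mm
W = mg = 6.1 × 9.81 = 59.841 N
½kδ² − Wδ − Wh = 0 → δ = (W + √(W² + 2kWh))/k
δ = (59.841 + √(3580.9 + 25971))/2.3283 = (59.841 + 171.91)/2.3283 = 99.534 mm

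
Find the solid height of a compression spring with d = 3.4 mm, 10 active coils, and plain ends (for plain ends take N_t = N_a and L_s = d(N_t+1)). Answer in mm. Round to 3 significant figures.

37.4 mm

plain ends: N_t = N_a = 10
L_s = d·(N_t+1) = 3.4 × 11 = 37.4 mm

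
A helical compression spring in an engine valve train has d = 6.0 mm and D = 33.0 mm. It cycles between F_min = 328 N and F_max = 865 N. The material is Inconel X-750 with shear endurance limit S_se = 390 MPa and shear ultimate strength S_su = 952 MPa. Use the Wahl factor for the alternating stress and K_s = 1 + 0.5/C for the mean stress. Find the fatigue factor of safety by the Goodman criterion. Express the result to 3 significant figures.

1.64

C = D/d = 33.0/6.0 = 5.5000; K_W = (4C−1)/(4C−4)+0.615/C = 1.2785; K_s = 1+0.5/C = 1.0909
F_a = (F_max−F_min)/2 = 268.5 N; F_m = (F_max+F_min)/2 = 596.5 N
τ_a = K_W·8F_aD/(πd³) = 1.2785 × 104.46 = 133.55 MPa
τ_m = K_s·8F_mD/(πd³) = 1.0909 × 232.07 = 253.16 MPa
Goodman: 1/n_f = τ_a/S_se + τ_m/S_su = 133.55/390 + 253.16/952 = 0.34243 + 0.26593 = 0.60836
n_f = 1/0.60836 = 1.644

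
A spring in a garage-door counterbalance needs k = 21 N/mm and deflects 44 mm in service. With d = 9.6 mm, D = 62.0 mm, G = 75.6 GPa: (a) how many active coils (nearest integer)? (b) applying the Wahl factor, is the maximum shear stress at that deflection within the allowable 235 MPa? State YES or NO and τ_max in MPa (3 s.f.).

N_a = Gd⁴/(8D³k) = (75.6×10³)(9.6⁴)/(8·62.0³·21) = 16.04 → N_a = 16
Actual rate k = Gd⁴/(8D³·16) = 21.049 N/mm
Working load F = kδ = 21.049·44 = 926.14 N
C = 62.0/9.6 = 6.4583; K_W = (4C−1)/(4C−4)+0.615/C = 1.2326
τ_max = K_W·8FD/(πd³) = 1.2326·165.27 = 203.72 MPa
τ_max ≤ 235 MPa → acceptable

(a) 16 coils; (b) YES, τ_max = 204 MPa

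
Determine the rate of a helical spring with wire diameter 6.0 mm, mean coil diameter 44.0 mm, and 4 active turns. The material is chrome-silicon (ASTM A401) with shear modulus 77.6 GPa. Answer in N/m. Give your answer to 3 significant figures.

36900 N/m

k = Gd⁴/(8D³N_a) = (77.6×10³ × 6.0⁴) / (8 × 44.0³ × 4)
  = 1.0057e+08 / 2.72589e+06 = 36.894 N/mm = 36894 N/m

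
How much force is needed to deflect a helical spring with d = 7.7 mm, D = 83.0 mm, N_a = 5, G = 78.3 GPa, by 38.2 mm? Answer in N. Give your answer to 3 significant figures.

460 N

k = Gd⁴/(8D³N_a) = (78.3×10³)(7.7⁴)/(8·83.0³·5) = 12.035 N/mm
F = k·δ = 12.035 × 38.2 = 459.72 N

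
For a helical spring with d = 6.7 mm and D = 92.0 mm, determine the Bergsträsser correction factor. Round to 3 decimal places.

1.096

C = D/d = 92.0/6.7 = 13.7313
K_B = (4C+2)/(4C−3) = 56.925/51.925 = 1.0963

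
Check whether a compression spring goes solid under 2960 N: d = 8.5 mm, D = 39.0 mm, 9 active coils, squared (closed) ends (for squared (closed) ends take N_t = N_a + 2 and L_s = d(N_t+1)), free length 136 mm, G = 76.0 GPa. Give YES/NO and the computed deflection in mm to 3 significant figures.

k = Gd⁴/(8D³N_a) = (76.0×10³)(8.5⁴)/(8·39.0³·9) = 92.889 N/mm
N_t = 11; L_s = 8.5·12 = 102 mm; δ_solid = L₀ − L_s = 136 − 102 = 34 mm
δ = F/k = 2960/92.889 = 31.866 mm
δ < δ_solid → spring does not go solid

NO, δ = 31.9 mm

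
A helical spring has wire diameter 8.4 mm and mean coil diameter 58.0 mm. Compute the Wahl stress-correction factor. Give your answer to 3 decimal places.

C = D/d = 58.0/8.4 = 6.9048
K_W = (4C−1)/(4C−4) + 0.615/C = 26.619/23.619 + 0.0891 = 1.2161

1.216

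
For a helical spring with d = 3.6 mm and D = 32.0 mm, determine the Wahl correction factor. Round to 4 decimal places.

C = D/d = 32.0/3.6 = 8.8889
K_W = (4C−1)/(4C−4) + 0.615/C = 34.556/31.556 + 0.0692 = 1.1643

1.1643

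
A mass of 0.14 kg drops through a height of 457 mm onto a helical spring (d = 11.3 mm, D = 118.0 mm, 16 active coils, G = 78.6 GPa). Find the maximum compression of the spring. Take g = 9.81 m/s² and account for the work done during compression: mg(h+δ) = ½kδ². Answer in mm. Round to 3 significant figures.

k = Gd⁴/(8D³N_a) = (78.6×10³)(11.3⁴)/(8·118.0³·16) = 6.0937 N/mm
W = mg = 0.14 × 9.81 = 1.3734 N
½kδ² − Wδ − Wh = 0 → δ = (W + √(W² + 2kWh))/k
δ = (1.3734 + √(1.8862 + 7649.33))/6.0937 = (1.3734 + 87.471)/6.0937 = 14.58 mm

14.6 mm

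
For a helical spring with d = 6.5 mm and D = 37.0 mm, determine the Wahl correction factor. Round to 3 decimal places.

C = D/d = 37.0/6.5 = 5.6923
K_W = (4C−1)/(4C−4) + 0.615/C = 21.769/18.769 + 0.1080 = 1.2679

1.268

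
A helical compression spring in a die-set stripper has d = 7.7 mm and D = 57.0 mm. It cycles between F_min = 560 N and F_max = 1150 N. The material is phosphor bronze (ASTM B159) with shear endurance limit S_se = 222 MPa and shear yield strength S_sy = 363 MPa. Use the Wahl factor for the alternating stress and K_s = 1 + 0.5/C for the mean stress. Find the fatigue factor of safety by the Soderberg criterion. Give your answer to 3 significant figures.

C = D/d = 57.0/7.7 = 7.4026; K_W = (4C−1)/(4C−4)+0.615/C = 1.2002; K_s = 1+0.5/C = 1.0675
F_a = (F_max−F_min)/2 = 295 N; F_m = (F_max+F_min)/2 = 855 N
τ_a = K_W·8F_aD/(πd³) = 1.2002 × 93.792 = 112.57 MPa
τ_m = K_s·8F_mD/(πd³) = 1.0675 × 271.84 = 290.2 MPa
Soderberg: 1/n_f = τ_a/S_se + τ_m/S_sy = 112.57/222 + 290.2/363 = 0.50708 + 0.79944 = 1.3065
n_f = 1/1.3065 = 0.7654

0.765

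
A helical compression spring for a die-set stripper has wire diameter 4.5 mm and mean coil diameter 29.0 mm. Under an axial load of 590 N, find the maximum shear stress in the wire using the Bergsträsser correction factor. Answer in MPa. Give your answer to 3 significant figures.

583 MPa

Spring index C = D/d = 29.0/4.5 = 6.4444
K_B = (4C+2)/(4C−3) = 27.778/22.778 = 1.2195
τ₀ = 8FD/(πd³) = 8·590·29.0/(π·4.5³) = 136880/286.28 = 478.14 MPa
τ_max = K·τ₀ = 1.2195 × 478.14 = 583.09 MPa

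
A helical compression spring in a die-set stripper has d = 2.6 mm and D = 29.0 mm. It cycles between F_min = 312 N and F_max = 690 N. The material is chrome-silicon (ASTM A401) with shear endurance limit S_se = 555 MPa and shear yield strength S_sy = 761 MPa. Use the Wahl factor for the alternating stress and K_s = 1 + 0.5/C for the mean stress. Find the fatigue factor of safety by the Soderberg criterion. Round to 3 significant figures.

0.222

C = D/d = 29.0/2.6 = 11.1538; K_W = (4C−1)/(4C−4)+0.615/C = 1.1290; K_s = 1+0.5/C = 1.0448
F_a = (F_max−F_min)/2 = 189 N; F_m = (F_max+F_min)/2 = 501 N
τ_a = K_W·8F_aD/(πd³) = 1.1290 × 794.11 = 896.55 MPa
τ_m = K_s·8F_mD/(πd³) = 1.0448 × 2105 = 2199.4 MPa
Soderberg: 1/n_f = τ_a/S_se + τ_m/S_sy = 896.55/555 + 2199.4/761 = 1.61541 + 2.89012 = 4.5055
n_f = 1/4.5055 = 0.2219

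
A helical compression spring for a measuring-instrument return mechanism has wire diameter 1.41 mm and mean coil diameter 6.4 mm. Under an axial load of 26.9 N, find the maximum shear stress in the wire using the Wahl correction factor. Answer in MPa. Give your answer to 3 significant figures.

211 MPa

Spring index C = D/d = 6.4/1.41 = 4.5390
K_W = (4C−1)/(4C−4) + 0.615/C = 17.156/14.156 + 0.1355 = 1.3474
τ₀ = 8FD/(πd³) = 8·26.9·6.4/(π·1.41³) = 1377.28/8.8066 = 156.39 MPa
τ_max = K·τ₀ = 1.3474 × 156.39 = 210.73 MPa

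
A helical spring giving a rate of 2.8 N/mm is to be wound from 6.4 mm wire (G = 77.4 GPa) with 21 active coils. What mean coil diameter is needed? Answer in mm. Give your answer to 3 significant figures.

65.1 mm

D = (Gd⁴/(8N_a·k))^(1/3) = (77.4×10³·6.4⁴/(8·21·2.8))^(1/3)
  = (276054)^(1/3) = 65.1125 mm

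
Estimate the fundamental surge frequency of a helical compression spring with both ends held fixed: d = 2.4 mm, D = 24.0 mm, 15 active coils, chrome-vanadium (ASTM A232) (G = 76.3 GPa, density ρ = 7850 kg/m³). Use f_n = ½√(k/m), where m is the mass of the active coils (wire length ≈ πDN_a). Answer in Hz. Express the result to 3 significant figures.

97.5 Hz

k = Gd⁴/(8D³N_a) = (76.3×10³)(2.4⁴)/(8·24.0³·15) = 1.526 N/mm = 1526 N/m
Wire length L = πDN_a = π·24.0·15 = 1131 mm
m = ρ·(πd²/4)·L = 7850 × 4.5239×10⁻⁶ m² × 1.131 m = 0.040164 kg
f_n = ½√(k/m) = 0.5·√(1526/0.040164) = 0.5·√(37994) = 97.461 Hz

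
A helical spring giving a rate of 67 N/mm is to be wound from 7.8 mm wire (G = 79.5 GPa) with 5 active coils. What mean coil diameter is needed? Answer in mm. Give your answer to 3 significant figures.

47.9 mm

D = (Gd⁴/(8N_a·k))^(1/3) = (79.5×10³·7.8⁴/(8·5·67))^(1/3)
  = (109802)^(1/3) = 47.8855 mm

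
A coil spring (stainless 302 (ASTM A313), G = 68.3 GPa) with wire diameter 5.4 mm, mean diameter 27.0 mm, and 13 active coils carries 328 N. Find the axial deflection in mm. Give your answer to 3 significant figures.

11.6 mm

k = Gd⁴/(8D³N_a) = (68.3×10³)(5.4⁴)/(8·27.0³·13) = 28.371 N/mm
δ = F/k = 328 / 28.371 = 11.561 mm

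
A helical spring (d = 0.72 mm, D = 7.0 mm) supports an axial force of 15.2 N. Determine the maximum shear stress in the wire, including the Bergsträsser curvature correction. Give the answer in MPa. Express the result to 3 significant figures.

827 MPa

Spring index C = D/d = 7.0/0.72 = 9.7222
K_B = (4C+2)/(4C−3) = 40.889/35.889 = 1.1393
τ₀ = 8FD/(πd³) = 8·15.2·7.0/(π·0.72³) = 851.2/1.1726 = 725.91 MPa
τ_max = K·τ₀ = 1.1393 × 725.91 = 827.05 MPa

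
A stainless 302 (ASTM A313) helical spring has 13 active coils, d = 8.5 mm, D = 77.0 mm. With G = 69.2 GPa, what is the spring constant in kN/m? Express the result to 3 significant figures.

k = Gd⁴/(8D³N_a) = (69.2×10³ × 8.5⁴) / (8 × 77.0³ × 13)
  = 3.61228e+08 / 4.74794e+07 = 7.6081 N/mm

7.61 kN/m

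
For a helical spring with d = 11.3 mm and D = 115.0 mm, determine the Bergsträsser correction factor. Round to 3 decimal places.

C = D/d = 115.0/11.3 = 10.1770
K_B = (4C+2)/(4C−3) = 42.708/37.708 = 1.1326

1.133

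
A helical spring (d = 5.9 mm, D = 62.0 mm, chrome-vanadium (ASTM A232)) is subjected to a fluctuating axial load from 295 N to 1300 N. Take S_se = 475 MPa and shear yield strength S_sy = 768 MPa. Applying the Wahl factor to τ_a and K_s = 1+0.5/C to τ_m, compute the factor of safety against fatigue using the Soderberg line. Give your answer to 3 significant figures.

0.568

C = D/d = 62.0/5.9 = 10.5085; K_W = (4C−1)/(4C−4)+0.615/C = 1.1374; K_s = 1+0.5/C = 1.0476
F_a = (F_max−F_min)/2 = 502.5 N; F_m = (F_max+F_min)/2 = 797.5 N
τ_a = K_W·8F_aD/(πd³) = 1.1374 × 386.29 = 439.37 MPa
τ_m = K_s·8F_mD/(πd³) = 1.0476 × 613.06 = 642.23 MPa
Soderberg: 1/n_f = τ_a/S_se + τ_m/S_sy = 439.37/475 + 642.23/768 = 0.92498 + 0.83624 = 1.7612
n_f = 1/1.7612 = 0.5678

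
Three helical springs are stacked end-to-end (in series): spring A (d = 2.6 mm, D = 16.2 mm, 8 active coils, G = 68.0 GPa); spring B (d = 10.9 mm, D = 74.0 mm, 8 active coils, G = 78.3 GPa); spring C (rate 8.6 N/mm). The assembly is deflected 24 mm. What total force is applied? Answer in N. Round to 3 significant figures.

106 N

k_A = Gd⁴/(8D³N_a) = (68.0×10³)(2.6⁴)/(8·16.2³·8) = 11.42 N/mm
k_B = Gd⁴/(8D³N_a) = (78.3×10³)(10.9⁴)/(8·74.0³·8) = 42.618 N/mm
Series: 1/k_eq = 1/11.42 + 1/42.618 + 1/8.6 = 0.22731; k_eq = 4.3993 N/mm
F = k_eq·δ = 4.3993·24 = 105.58 N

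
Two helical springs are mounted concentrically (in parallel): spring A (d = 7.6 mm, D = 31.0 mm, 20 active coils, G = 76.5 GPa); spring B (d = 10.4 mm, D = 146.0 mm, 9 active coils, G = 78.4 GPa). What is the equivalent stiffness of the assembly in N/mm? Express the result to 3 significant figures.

57.6 N/mm

k_A = Gd⁴/(8D³N_a) = (76.5×10³)(7.6⁴)/(8·31.0³·20) = 53.544 N/mm
k_B = Gd⁴/(8D³N_a) = (78.4×10³)(10.4⁴)/(8·146.0³·9) = 4.0932 N/mm
Parallel: k_eq = 53.544 + 4.0932 = 57.637 N/mm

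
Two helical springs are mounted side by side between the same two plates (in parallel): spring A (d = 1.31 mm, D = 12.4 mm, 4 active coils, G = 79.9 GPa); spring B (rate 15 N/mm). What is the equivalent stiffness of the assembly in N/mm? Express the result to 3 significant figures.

18.9 N/mm

k_A = Gd⁴/(8D³N_a) = (79.9×10³)(1.31⁴)/(8·12.4³·4) = 3.8567 N/mm
Parallel: k_eq = 3.8567 + 15 = 18.857 N/mm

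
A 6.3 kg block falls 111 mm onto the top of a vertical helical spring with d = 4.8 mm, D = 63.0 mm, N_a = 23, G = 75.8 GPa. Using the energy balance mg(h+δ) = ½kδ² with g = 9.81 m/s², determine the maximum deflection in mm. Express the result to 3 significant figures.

k = Gd⁴/(8D³N_a) = (75.8×10³)(4.8⁴)/(8·63.0³·23) = 0.87457 N/mm
W = mg = 6.3 × 9.81 = 61.803 N
½kδ² − Wδ − Wh = 0 → δ = (W + √(W² + 2kWh))/k
δ = (61.803 + √(3819.6 + 11999.3))/0.87457 = (61.803 + 125.77)/0.87457 = 214.48 mm

214 mm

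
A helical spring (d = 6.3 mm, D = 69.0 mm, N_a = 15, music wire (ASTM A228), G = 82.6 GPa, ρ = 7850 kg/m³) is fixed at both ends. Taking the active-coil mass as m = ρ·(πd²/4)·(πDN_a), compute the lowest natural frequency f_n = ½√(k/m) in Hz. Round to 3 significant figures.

k = Gd⁴/(8D³N_a) = (82.6×10³)(6.3⁴)/(8·69.0³·15) = 3.3008 N/mm = 3300.8 N/m
Wire length L = πDN_a = π·69.0·15 = 3251.5 mm
m = ρ·(πd²/4)·L = 7850 × 31.172×10⁻⁶ m² × 3.2515 m = 0.79567 kg
f_n = ½√(k/m) = 0.5·√(3300.8/0.79567) = 0.5·√(4148.4) = 32.204 Hz

32.2 Hz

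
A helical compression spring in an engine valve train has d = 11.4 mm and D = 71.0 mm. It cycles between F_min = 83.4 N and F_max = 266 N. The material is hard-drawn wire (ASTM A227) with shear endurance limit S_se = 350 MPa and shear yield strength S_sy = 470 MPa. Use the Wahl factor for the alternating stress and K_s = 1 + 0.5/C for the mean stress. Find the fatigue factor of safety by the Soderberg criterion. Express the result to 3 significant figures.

C = D/d = 71.0/11.4 = 6.2281; K_W = (4C−1)/(4C−4)+0.615/C = 1.2422; K_s = 1+0.5/C = 1.0803
F_a = (F_max−F_min)/2 = 91.3 N; F_m = (F_max+F_min)/2 = 174.7 N
τ_a = K_W·8F_aD/(πd³) = 1.2422 × 11.142 = 13.84 MPa
τ_m = K_s·8F_mD/(πd³) = 1.0803 × 21.319 = 23.031 MPa
Soderberg: 1/n_f = τ_a/S_se + τ_m/S_sy = 13.84/350 + 23.031/470 = 0.03954 + 0.04900 = 0.088546
n_f = 1/0.088546 = 11.29

11.3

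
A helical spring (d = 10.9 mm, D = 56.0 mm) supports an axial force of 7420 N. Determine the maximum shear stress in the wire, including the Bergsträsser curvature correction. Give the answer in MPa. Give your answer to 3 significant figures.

1050 MPa

Spring index C = D/d = 56.0/10.9 = 5.1376
K_B = (4C+2)/(4C−3) = 22.550/17.550 = 1.2849
τ₀ = 8FD/(πd³) = 8·7420·56.0/(π·10.9³) = 3.32416e+06/4068.5 = 817.06 MPa
τ_max = K·τ₀ = 1.2849 × 817.06 = 1049.8 MPa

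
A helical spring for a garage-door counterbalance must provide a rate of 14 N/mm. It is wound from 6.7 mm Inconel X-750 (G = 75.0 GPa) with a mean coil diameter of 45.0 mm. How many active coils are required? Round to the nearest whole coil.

15

N_a = Gd⁴/(8D³k) = (75.0×10³ × 6.7⁴)/(8 × 45.0³ × 14)
    = 1.51133e+08 / 1.0206e+07 = 14.81 → 15 coils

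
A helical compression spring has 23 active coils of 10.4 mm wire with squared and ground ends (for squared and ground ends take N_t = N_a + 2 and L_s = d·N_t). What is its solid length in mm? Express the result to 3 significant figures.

260 mm

squared and ground ends: N_t = N_a + 2 = 23 + 2 = 25
L_s = d·N_t = 10.4 × 25 = 260 mm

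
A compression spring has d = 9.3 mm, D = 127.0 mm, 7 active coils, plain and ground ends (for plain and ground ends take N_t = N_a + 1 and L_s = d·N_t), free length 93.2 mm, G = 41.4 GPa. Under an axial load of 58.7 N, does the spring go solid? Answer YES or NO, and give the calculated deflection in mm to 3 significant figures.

YES, δ = 21.7 mm

k = Gd⁴/(8D³N_a) = (41.4×10³)(9.3⁴)/(8·127.0³·7) = 2.6998 N/mm
N_t = 8; L_s = 9.3·8 = 74.4 mm; δ_solid = L₀ − L_s = 93.2 − 74.4 = 18.8 mm
δ = F/k = 58.7/2.6998 = 21.742 mm
δ ≥ δ_solid → spring goes solid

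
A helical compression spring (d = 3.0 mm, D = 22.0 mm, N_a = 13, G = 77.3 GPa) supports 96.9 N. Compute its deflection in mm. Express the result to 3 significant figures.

17.1 mm

k = Gd⁴/(8D³N_a) = (77.3×10³)(3.0⁴)/(8·22.0³·13) = 5.6541 N/mm
δ = F/k = 96.9 / 5.6541 = 17.138 mm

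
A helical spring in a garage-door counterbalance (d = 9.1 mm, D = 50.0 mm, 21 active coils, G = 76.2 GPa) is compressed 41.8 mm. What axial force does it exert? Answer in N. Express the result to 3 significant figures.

1040 N

k = Gd⁴/(8D³N_a) = (76.2×10³)(9.1⁴)/(8·50.0³·21) = 24.883 N/mm
F = k·δ = 24.883 × 41.8 = 1040.1 N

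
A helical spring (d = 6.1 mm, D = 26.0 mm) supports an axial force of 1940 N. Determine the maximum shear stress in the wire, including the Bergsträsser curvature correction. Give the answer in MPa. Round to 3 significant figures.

Spring index C = D/d = 26.0/6.1 = 4.2623
K_B = (4C+2)/(4C−3) = 19.049/14.049 = 1.3559
τ₀ = 8FD/(πd³) = 8·1940·26.0/(π·6.1³) = 403520/713.08 = 565.88 MPa
τ_max = K·τ₀ = 1.3559 × 565.88 = 767.27 MPa

767 MPa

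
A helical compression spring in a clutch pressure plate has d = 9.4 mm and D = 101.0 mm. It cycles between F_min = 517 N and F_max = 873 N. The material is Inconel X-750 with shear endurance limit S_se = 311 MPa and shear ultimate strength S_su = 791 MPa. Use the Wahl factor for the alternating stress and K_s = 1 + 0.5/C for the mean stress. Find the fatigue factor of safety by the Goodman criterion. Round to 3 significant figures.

C = D/d = 101.0/9.4 = 10.7447; K_W = (4C−1)/(4C−4)+0.615/C = 1.1342; K_s = 1+0.5/C = 1.0465
F_a = (F_max−F_min)/2 = 178 N; F_m = (F_max+F_min)/2 = 695 N
τ_a = K_W·8F_aD/(πd³) = 1.1342 × 55.119 = 62.516 MPa
τ_m = K_s·8F_mD/(πd³) = 1.0465 × 215.21 = 225.22 MPa
Goodman: 1/n_f = τ_a/S_se + τ_m/S_su = 62.516/311 + 225.22/791 = 0.20101 + 0.28473 = 0.48575
n_f = 1/0.48575 = 2.059

2.06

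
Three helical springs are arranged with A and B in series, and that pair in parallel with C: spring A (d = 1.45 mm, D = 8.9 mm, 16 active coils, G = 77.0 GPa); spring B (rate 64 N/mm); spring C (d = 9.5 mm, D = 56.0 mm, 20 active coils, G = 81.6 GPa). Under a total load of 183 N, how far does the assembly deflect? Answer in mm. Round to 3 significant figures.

k_A = Gd⁴/(8D³N_a) = (77.0×10³)(1.45⁴)/(8·8.9³·16) = 3.7721 N/mm
k_C = Gd⁴/(8D³N_a) = (81.6×10³)(9.5⁴)/(8·56.0³·20) = 23.654 N/mm
Springs A,B series: k_AB = 1/(1/3.7721+1/64) = 3.5621 N/mm; parallel with C: k_eq = 3.5621+23.654 = 27.216 N/mm
δ = F/k_eq = 183/27.216 = 6.724 mm

6.72 mm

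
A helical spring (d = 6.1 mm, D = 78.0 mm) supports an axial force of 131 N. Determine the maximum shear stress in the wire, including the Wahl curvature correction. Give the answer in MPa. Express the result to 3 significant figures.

Spring index C = D/d = 78.0/6.1 = 12.7869
K_W = (4C−1)/(4C−4) + 0.615/C = 50.148/47.148 + 0.0481 = 1.1117
τ₀ = 8FD/(πd³) = 8·131·78.0/(π·6.1³) = 81744/713.08 = 114.63 MPa
τ_max = K·τ₀ = 1.1117 × 114.63 = 127.44 MPa

127 MPa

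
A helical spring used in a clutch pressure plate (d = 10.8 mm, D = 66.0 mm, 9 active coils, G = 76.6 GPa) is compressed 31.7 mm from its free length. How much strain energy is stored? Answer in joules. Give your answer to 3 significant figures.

k = Gd⁴/(8D³N_a) = (76.6×10³)(10.8⁴)/(8·66.0³·9) = 50.345 N/mm
U = ½kδ² = 0.5 × 50.345 × 31.7² = 25296 N·mm = 25.296 J

25.3 J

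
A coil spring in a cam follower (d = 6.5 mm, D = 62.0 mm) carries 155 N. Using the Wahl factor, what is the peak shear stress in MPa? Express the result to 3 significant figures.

Spring index C = D/d = 62.0/6.5 = 9.5385
K_W = (4C−1)/(4C−4) + 0.615/C = 37.154/34.154 + 0.0645 = 1.1523
τ₀ = 8FD/(πd³) = 8·155·62.0/(π·6.5³) = 76880/862.76 = 89.109 MPa
τ_max = K·τ₀ = 1.1523 × 89.109 = 102.68 MPa

103 MPa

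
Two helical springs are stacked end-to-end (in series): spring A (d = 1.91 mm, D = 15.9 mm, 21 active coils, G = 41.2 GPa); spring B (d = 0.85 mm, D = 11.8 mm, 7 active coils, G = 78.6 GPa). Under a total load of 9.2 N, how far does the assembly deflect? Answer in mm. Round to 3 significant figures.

k_A = Gd⁴/(8D³N_a) = (41.2×10³)(1.91⁴)/(8·15.9³·21) = 0.81195 N/mm
k_B = Gd⁴/(8D³N_a) = (78.6×10³)(0.85⁴)/(8·11.8³·7) = 0.44593 N/mm
Series: 1/k_eq = 1/0.81195 + 1/0.44593 = 3.4741; k_eq = 0.28784 N/mm
δ = F/k_eq = 9.2/0.28784 = 31.962 mm

32.0 mm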